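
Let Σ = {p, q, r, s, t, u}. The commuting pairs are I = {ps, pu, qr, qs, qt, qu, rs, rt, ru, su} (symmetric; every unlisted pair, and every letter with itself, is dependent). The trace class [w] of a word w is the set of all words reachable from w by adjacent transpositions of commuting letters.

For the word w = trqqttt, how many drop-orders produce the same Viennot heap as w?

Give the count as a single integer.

0(t) covers ∅
1(r) covers ∅
2(q) covers ∅
3(q) covers 2:q
4(t) covers 0:t
5(t) covers 4:t
6(t) covers 5:t
floor of heap: 0:t, 1:r, 2:q
completions by unplaced set U, small U first (add the entries for U minus each lowest piece of U):
  |U|=1: {1}:1  {3}:1  {6}:1
  |U|=2: {1,3}:2  {1,6}:2  {2,3}:1  {3,6}:2  {5,6}:1
  |U|=3: {1,2,3}:3  {1,3,6}:6  {1,5,6}:3  {2,3,6}:3  {3,5,6}:3  {4,5,6}:1
  |U|=4: {0,4,5,6}:1  {1,2,3,6}:12  {1,3,5,6}:12  {1,4,5,6}:4  {2,3,5,6}:6  {3,4,5,6}:4
  |U|=5: {0,1,4,5,6}:5  {0,3,4,5,6}:5  {1,2,3,5,6}:30  {1,3,4,5,6}:20  {2,3,4,5,6}:10
  start at 0(t): 60
  start at 1(r): 15
  start at 2(q): 30
sum over floor = 105

105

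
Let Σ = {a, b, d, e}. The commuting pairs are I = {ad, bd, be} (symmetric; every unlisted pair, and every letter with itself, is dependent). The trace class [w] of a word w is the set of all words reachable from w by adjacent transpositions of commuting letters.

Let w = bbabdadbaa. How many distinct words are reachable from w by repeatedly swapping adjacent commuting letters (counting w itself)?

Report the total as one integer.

45

drop 0:b onto floor
drop 1:b onto {0:b}
drop 2:a onto {1:b}
drop 3:b onto {2:a}
drop 4:d onto floor
drop 5:a onto {3:b}
drop 6:d onto {4:d}
drop 7:b onto {5:a}
drop 8:a onto {7:b}
drop 9:a onto {8:a}
ground layer = {0:b, 4:d}
drop-orders for the pieces not yet dropped (sum over which currently-grounded one goes next):
  1 to go: {6} 1  {9} 1
  2 to go: {4,6} 1  {6,9} 2  {8,9} 1
  3 to go: {4,6,9} 3  {6,8,9} 3  {7,8,9} 1
  4 to go: {4,6,8,9} 6  {5,7,8,9} 1  {6,7,8,9} 4
  5 to go: {3,5,7,8,9} 1  {4,6,7,8,9} 10  {5,6,7,8,9} 5
  6 to go: {2,3,5,7,8,9} 1  {3,5,6,7,8,9} 6  {4,5,6,7,8,9} 15
  7 to go: {1,2,3,5,7,8,9} 1  {2,3,5,6,7,8,9} 7  {3,4,5,6,7,8,9} 21
  8 to go: {0,1,2,3,5,7,8,9} 1  {1,2,3,5,6,7,8,9} 8  {2,3,4,5,6,7,8,9} 28
  if 0:b drops first: 36 orders
  if 4:d drops first: 9 orders
heap linearizations: 45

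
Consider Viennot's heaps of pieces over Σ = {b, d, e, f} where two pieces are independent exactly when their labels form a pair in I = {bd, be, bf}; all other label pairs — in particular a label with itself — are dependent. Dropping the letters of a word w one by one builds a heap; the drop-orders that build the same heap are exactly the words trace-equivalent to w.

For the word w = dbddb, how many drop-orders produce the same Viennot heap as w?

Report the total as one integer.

10

0(d) covers ∅
1(b) covers ∅
2(d) covers 0:d
3(d) covers 2:d
4(b) covers 1:b
floor of heap: 0:d, 1:b
completions by unplaced set U, small U first (add the entries for U minus each lowest piece of U):
  |U|=1: {3}:1  {4}:1
  |U|=2: {1,4}:1  {2,3}:1  {3,4}:2
  |U|=3: {0,2,3}:1  {1,3,4}:3  {2,3,4}:3
  start at 0(d): 6
  start at 1(b): 4
sum over floor = 10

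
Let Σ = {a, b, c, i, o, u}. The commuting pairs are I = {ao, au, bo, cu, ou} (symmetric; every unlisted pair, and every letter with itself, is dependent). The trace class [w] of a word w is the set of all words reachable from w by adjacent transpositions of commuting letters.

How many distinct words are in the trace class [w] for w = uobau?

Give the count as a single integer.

piece 0:u — minimal
piece 1:o — minimal
piece 2:b rests on {0:u}
piece 3:a rests on {2:b}
piece 4:u rests on {2:b}
minimal pieces: {0:u, 1:o}
ways to finish when only these pieces remain (= sum over removing one remaining piece with nothing left below it):
  1 left: {1}→1  {3}→1  {4}→1
  2 left: {1,3}→2  {1,4}→2  {3,4}→2
  3 left: {1,3,4}→6  {2,3,4}→2
  placing 0:u first → 8 extensions
  placing 1:o first → 2 extensions
total linear extensions = 10

10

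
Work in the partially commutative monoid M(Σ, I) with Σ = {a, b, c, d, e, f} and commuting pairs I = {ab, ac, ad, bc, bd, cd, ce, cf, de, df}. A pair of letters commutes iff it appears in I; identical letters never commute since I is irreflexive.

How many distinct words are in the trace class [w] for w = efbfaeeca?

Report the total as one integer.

drop 0:e onto floor
drop 1:f onto {0:e}
drop 2:b onto {1:f}
drop 3:f onto {2:b}
drop 4:a onto {3:f}
drop 5:e onto {4:a}
drop 6:e onto {5:e}
drop 7:c onto floor
drop 8:a onto {6:e}
ground layer = {0:e, 7:c}
drop-orders for the pieces not yet dropped (sum over which currently-grounded one goes next):
  1 to go: {7} 1  {8} 1
  2 to go: {6,8} 1  {7,8} 2
  3 to go: {5,6,8} 1  {6,7,8} 3
  4 to go: {4,5,6,8} 1  {5,6,7,8} 4
  5 to go: {3,4,5,6,8} 1  {4,5,6,7,8} 5
  6 to go: {2,3,4,5,6,8} 1  {3,4,5,6,7,8} 6
  7 to go: {1,2,3,4,5,6,8} 1  {2,3,4,5,6,7,8} 7
  if 0:e drops first: 8 orders
  if 7:c drops first: 1 orders
heap linearizations: 9

9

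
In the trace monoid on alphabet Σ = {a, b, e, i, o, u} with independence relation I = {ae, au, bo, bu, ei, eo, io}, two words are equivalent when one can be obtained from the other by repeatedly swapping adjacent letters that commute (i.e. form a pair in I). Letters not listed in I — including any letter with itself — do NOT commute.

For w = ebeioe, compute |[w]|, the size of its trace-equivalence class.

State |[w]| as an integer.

#0=e has no predecessor
#1=b depends on [0:e]
#2=e depends on [1:b]
#3=i depends on [1:b]
#4=o has no predecessor
#5=e depends on [2:e]
sources: [0:e, 4:o]
N(rest) = Σ N(rest − s) over sources s of rest; N(one piece) = 1:
  size 1 → [3]=1  [4]=1  [5]=1
  size 2 → [2,5]=1  [3,4]=2  [3,5]=2  [4,5]=2
  size 3 → [2,3,5]=3  [2,4,5]=3  [3,4,5]=6
  size 4 → [1,2,3,5]=3  [2,3,4,5]=12
  first=0(e) contributes 15
  first=4(o) contributes 3
|[w]| = 18

18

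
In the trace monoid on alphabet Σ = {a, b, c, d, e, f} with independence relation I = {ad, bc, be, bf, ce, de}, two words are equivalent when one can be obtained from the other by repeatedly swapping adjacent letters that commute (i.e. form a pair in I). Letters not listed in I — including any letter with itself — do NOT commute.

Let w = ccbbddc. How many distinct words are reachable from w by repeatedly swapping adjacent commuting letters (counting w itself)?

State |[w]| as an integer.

piece 0:c — minimal
piece 1:c rests on {0:c}
piece 2:b — minimal
piece 3:b rests on {2:b}
piece 4:d rests on {1:c, 3:b}
piece 5:d rests on {4:d}
piece 6:c rests on {5:d}
minimal pieces: {0:c, 2:b}
ways to finish when only these pieces remain (= sum over removing one remaining piece with nothing left below it):
  1 left: {6}→1
  2 left: {5,6}→1
  3 left: {4,5,6}→1
  4 left: {1,4,5,6}→1  {3,4,5,6}→1
  5 left: {0,1,4,5,6}→1  {1,3,4,5,6}→2  {2,3,4,5,6}→1
  placing 0:c first → 3 extensions
  placing 2:b first → 3 extensions
total linear extensions = 6

6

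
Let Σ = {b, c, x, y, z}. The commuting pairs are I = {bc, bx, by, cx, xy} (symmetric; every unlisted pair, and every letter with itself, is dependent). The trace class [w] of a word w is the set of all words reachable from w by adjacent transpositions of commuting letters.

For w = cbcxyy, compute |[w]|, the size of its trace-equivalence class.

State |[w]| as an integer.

0(c) covers ∅
1(b) covers ∅
2(c) covers 0:c
3(x) covers ∅
4(y) covers 2:c
5(y) covers 4:y
floor of heap: 0:c, 1:b, 3:x
completions by unplaced set U, small U first (add the entries for U minus each lowest piece of U):
  |U|=1: {1}:1  {3}:1  {5}:1
  |U|=2: {1,3}:2  {1,5}:2  {3,5}:2  {4,5}:1
  |U|=3: {1,3,5}:6  {1,4,5}:3  {2,4,5}:1  {3,4,5}:3
  |U|=4: {0,2,4,5}:1  {1,2,4,5}:4  {1,3,4,5}:12  {2,3,4,5}:4
  start at 0(c): 20
  start at 1(b): 5
  start at 3(x): 5
sum over floor = 30

30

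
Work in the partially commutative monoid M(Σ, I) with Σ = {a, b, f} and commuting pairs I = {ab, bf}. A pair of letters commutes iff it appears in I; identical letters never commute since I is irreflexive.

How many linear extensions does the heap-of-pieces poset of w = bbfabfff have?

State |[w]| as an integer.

#0=b has no predecessor
#1=b depends on [0:b]
#2=f has no predecessor
#3=a depends on [2:f]
#4=b depends on [1:b]
#5=f depends on [3:a]
#6=f depends on [5:f]
#7=f depends on [6:f]
sources: [0:b, 2:f]
N(rest) = Σ N(rest − s) over sources s of rest; N(one piece) = 1:
  size 1 → [4]=1  [7]=1
  size 2 → [1,4]=1  [4,7]=2  [6,7]=1
  size 3 → [0,1,4]=1  [1,4,7]=3  [4,6,7]=3  [5,6,7]=1
  size 4 → [0,1,4,7]=4  [1,4,6,7]=6  [3,5,6,7]=1  [4,5,6,7]=4
  size 5 → [0,1,4,6,7]=10  [1,4,5,6,7]=10  [2,3,5,6,7]=1  [3,4,5,6,7]=5
  size 6 → [0,1,4,5,6,7]=20  [1,3,4,5,6,7]=15  [2,3,4,5,6,7]=6
  first=0(b) contributes 21
  first=2(f) contributes 35
|[w]| = 56

56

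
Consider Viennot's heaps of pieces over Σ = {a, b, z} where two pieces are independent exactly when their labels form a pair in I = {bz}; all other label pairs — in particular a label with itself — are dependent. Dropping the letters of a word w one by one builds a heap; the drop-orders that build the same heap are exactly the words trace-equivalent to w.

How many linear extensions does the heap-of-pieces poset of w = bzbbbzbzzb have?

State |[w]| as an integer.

210

#0=b has no predecessor
#1=z has no predecessor
#2=b depends on [0:b]
#3=b depends on [2:b]
#4=b depends on [3:b]
#5=z depends on [1:z]
#6=b depends on [4:b]
#7=z depends on [5:z]
#8=z depends on [7:z]
#9=b depends on [6:b]
sources: [0:b, 1:z]
N(rest) = Σ N(rest − s) over sources s of rest; N(one piece) = 1:
  size 1 → [8]=1  [9]=1
  size 2 → [6,9]=1  [7,8]=1  [8,9]=2
  size 3 → [4,6,9]=1  [5,7,8]=1  [6,8,9]=3  [7,8,9]=3
  size 4 → [1,5,7,8]=1  [3,4,6,9]=1  [4,6,8,9]=4  [5,7,8,9]=4  [6,7,8,9]=6
  size 5 → [1,5,7,8,9]=5  [2,3,4,6,9]=1  [3,4,6,8,9]=5  [4,6,7,8,9]=10  [5,6,7,8,9]=10
  size 6 → [0,2,3,4,6,9]=1  [1,5,6,7,8,9]=15  [2,3,4,6,8,9]=6  [3,4,6,7,8,9]=15  [4,5,6,7,8,9]=20
  size 7 → [0,2,3,4,6,8,9]=7  [1,4,5,6,7,8,9]=35  [2,3,4,6,7,8,9]=21  [3,4,5,6,7,8,9]=35
  size 8 → [0,2,3,4,6,7,8,9]=28  [1,3,4,5,6,7,8,9]=70  [2,3,4,5,6,7,8,9]=56
  first=0(b) contributes 126
  first=1(z) contributes 84
|[w]| = 210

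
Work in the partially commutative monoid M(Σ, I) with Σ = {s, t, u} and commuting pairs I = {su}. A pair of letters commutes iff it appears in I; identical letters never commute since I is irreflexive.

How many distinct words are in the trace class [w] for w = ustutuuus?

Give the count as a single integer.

8

piece 0:u — minimal
piece 1:s — minimal
piece 2:t rests on {0:u, 1:s}
piece 3:u rests on {2:t}
piece 4:t rests on {3:u}
piece 5:u rests on {4:t}
piece 6:u rests on {5:u}
piece 7:u rests on {6:u}
piece 8:s rests on {4:t}
minimal pieces: {0:u, 1:s}
ways to finish when only these pieces remain (= sum over removing one remaining piece with nothing left below it):
  1 left: {7}→1  {8}→1
  2 left: {6,7}→1  {7,8}→2
  3 left: {5,6,7}→1  {6,7,8}→3
  4 left: {5,6,7,8}→4
  5 left: {4,5,6,7,8}→4
  6 left: {3,4,5,6,7,8}→4
  7 left: {2,3,4,5,6,7,8}→4
  placing 0:u first → 4 extensions
  placing 1:s first → 4 extensions
total linear extensions = 8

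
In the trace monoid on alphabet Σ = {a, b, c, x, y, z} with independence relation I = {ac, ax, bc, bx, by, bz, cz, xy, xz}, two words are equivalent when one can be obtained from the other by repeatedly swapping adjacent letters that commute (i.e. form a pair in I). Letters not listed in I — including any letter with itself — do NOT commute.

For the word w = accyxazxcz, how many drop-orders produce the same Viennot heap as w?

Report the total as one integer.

120

#0=a has no predecessor
#1=c has no predecessor
#2=c depends on [1:c]
#3=y depends on [0:a, 2:c]
#4=x depends on [2:c]
#5=a depends on [3:y]
#6=z depends on [5:a]
#7=x depends on [4:x]
#8=c depends on [3:y, 7:x]
#9=z depends on [6:z]
sources: [0:a, 1:c]
N(rest) = Σ N(rest − s) over sources s of rest; N(one piece) = 1:
  size 1 → [8]=1  [9]=1
  size 2 → [6,9]=1  [7,8]=1  [8,9]=2
  size 3 → [4,7,8]=1  [5,6,9]=1  [6,8,9]=3  [7,8,9]=3
  size 4 → [4,7,8,9]=4  [5,6,8,9]=4  [6,7,8,9]=6
  size 5 → [3,5,6,8,9]=4  [4,6,7,8,9]=10  [5,6,7,8,9]=10
  size 6 → [0,3,5,6,8,9]=4  [3,5,6,7,8,9]=14  [4,5,6,7,8,9]=20
  size 7 → [0,3,5,6,7,8,9]=18  [3,4,5,6,7,8,9]=34
  size 8 → [0,3,4,5,6,7,8,9]=52  [2,3,4,5,6,7,8,9]=34
  first=0(a) contributes 34
  first=1(c) contributes 86
|[w]| = 120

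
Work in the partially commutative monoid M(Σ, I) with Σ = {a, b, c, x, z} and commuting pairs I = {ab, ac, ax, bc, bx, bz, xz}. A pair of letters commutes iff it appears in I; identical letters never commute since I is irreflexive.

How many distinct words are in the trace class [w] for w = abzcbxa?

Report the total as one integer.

63

#0=a has no predecessor
#1=b has no predecessor
#2=z depends on [0:a]
#3=c depends on [2:z]
#4=b depends on [1:b]
#5=x depends on [3:c]
#6=a depends on [2:z]
sources: [0:a, 1:b]
N(rest) = Σ N(rest − s) over sources s of rest; N(one piece) = 1:
  size 1 → [4]=1  [5]=1  [6]=1
  size 2 → [1,4]=1  [3,5]=1  [4,5]=2  [4,6]=2  [5,6]=2
  size 3 → [1,4,5]=3  [1,4,6]=3  [3,4,5]=3  [3,5,6]=3  [4,5,6]=6
  size 4 → [1,3,4,5]=6  [1,4,5,6]=12  [2,3,5,6]=3  [3,4,5,6]=12
  size 5 → [0,2,3,5,6]=3  [1,3,4,5,6]=30  [2,3,4,5,6]=15
  first=0(a) contributes 45
  first=1(b) contributes 18
|[w]| = 63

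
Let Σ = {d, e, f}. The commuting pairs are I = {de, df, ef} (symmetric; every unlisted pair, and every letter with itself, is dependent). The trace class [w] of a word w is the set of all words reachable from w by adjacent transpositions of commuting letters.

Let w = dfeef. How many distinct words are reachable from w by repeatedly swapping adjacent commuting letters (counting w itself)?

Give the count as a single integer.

0(d) covers ∅
1(f) covers ∅
2(e) covers ∅
3(e) covers 2:e
4(f) covers 1:f
floor of heap: 0:d, 1:f, 2:e
completions by unplaced set U, small U first (add the entries for U minus each lowest piece of U):
  |U|=1: {0}:1  {3}:1  {4}:1
  |U|=2: {0,3}:2  {0,4}:2  {1,4}:1  {2,3}:1  {3,4}:2
  |U|=3: {0,1,4}:3  {0,2,3}:3  {0,3,4}:6  {1,3,4}:3  {2,3,4}:3
  start at 0(d): 6
  start at 1(f): 12
  start at 2(e): 12
sum over floor = 30

30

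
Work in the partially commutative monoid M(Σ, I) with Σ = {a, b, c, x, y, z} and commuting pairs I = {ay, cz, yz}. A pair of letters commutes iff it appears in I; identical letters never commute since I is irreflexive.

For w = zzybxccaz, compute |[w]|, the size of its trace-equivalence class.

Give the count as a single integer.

3

#0=z has no predecessor
#1=z depends on [0:z]
#2=y has no predecessor
#3=b depends on [1:z, 2:y]
#4=x depends on [3:b]
#5=c depends on [4:x]
#6=c depends on [5:c]
#7=a depends on [6:c]
#8=z depends on [7:a]
sources: [0:z, 2:y]
N(rest) = Σ N(rest − s) over sources s of rest; N(one piece) = 1:
  size 1 → [8]=1
  size 2 → [7,8]=1
  size 3 → [6,7,8]=1
  size 4 → [5,6,7,8]=1
  size 5 → [4,5,6,7,8]=1
  size 6 → [3,4,5,6,7,8]=1
  size 7 → [1,3,4,5,6,7,8]=1  [2,3,4,5,6,7,8]=1
  first=0(z) contributes 2
  first=2(y) contributes 1
|[w]| = 3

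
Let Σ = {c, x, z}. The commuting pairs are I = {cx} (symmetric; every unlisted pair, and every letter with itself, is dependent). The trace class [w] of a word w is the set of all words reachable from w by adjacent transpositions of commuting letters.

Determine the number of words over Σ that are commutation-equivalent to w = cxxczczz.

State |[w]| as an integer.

6

#0=c has no predecessor
#1=x has no predecessor
#2=x depends on [1:x]
#3=c depends on [0:c]
#4=z depends on [2:x, 3:c]
#5=c depends on [4:z]
#6=z depends on [5:c]
#7=z depends on [6:z]
sources: [0:c, 1:x]
N(rest) = Σ N(rest − s) over sources s of rest; N(one piece) = 1:
  size 1 → [7]=1
  size 2 → [6,7]=1
  size 3 → [5,6,7]=1
  size 4 → [4,5,6,7]=1
  size 5 → [2,4,5,6,7]=1  [3,4,5,6,7]=1
  size 6 → [0,3,4,5,6,7]=1  [1,2,4,5,6,7]=1  [2,3,4,5,6,7]=2
  first=0(c) contributes 3
  first=1(x) contributes 3
|[w]| = 6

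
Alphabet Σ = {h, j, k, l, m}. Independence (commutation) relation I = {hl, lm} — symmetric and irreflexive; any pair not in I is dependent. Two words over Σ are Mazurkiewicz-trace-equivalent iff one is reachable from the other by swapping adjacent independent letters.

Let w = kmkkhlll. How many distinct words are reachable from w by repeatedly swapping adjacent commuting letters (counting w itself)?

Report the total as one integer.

drop 0:k onto floor
drop 1:m onto {0:k}
drop 2:k onto {1:m}
drop 3:k onto {2:k}
drop 4:h onto {3:k}
drop 5:l onto {3:k}
drop 6:l onto {5:l}
drop 7:l onto {6:l}
ground layer = {0:k}
drop-orders for the pieces not yet dropped (sum over which currently-grounded one goes next):
  1 to go: {4} 1  {7} 1
  2 to go: {4,7} 2  {6,7} 1
  3 to go: {4,6,7} 3  {5,6,7} 1
  4 to go: {4,5,6,7} 4
  5 to go: {3,4,5,6,7} 4
  6 to go: {2,3,4,5,6,7} 4
  if 0:k drops first: 4 orders

4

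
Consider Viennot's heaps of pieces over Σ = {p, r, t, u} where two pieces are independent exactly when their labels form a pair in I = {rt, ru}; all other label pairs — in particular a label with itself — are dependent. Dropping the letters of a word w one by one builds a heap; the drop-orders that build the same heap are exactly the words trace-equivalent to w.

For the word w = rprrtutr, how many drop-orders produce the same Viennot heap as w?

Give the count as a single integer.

0(r) covers ∅
1(p) covers 0:r
2(r) covers 1:p
3(r) covers 2:r
4(t) covers 1:p
5(u) covers 4:t
6(t) covers 5:u
7(r) covers 3:r
floor of heap: 0:r
completions by unplaced set U, small U first (add the entries for U minus each lowest piece of U):
  |U|=1: {6}:1  {7}:1
  |U|=2: {3,7}:1  {5,6}:1  {6,7}:2
  |U|=3: {2,3,7}:1  {3,6,7}:3  {4,5,6}:1  {5,6,7}:3
  |U|=4: {2,3,6,7}:4  {3,5,6,7}:6  {4,5,6,7}:4
  |U|=5: {2,3,5,6,7}:10  {3,4,5,6,7}:10
  |U|=6: {2,3,4,5,6,7}:20
  start at 0(r): 20

20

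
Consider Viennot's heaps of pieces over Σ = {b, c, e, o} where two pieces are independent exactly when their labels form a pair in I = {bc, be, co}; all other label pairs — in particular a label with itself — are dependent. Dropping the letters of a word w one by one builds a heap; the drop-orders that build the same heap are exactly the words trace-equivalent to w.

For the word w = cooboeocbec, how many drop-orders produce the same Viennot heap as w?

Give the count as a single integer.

35

0(c) covers ∅
1(o) covers ∅
2(o) covers 1:o
3(b) covers 2:o
4(o) covers 3:b
5(e) covers 0:c, 4:o
6(o) covers 5:e
7(c) covers 5:e
8(b) covers 6:o
9(e) covers 6:o, 7:c
10(c) covers 9:e
floor of heap: 0:c, 1:o
completions by unplaced set U, small U first (add the entries for U minus each lowest piece of U):
  |U|=1: {8}:1  {10}:1
  |U|=2: {8,10}:2  {9,10}:1
  |U|=3: {7,9,10}:1  {8,9,10}:3
  |U|=4: {6,8,9,10}:3  {7,8,9,10}:4
  |U|=5: {6,7,8,9,10}:7
  |U|=6: {5,6,7,8,9,10}:7
  |U|=7: {0,5,6,7,8,9,10}:7  {4,5,6,7,8,9,10}:7
  |U|=8: {0,4,5,6,7,8,9,10}:14  {3,4,5,6,7,8,9,10}:7
  |U|=9: {0,3,4,5,6,7,8,9,10}:21  {2,3,4,5,6,7,8,9,10}:7
  start at 0(c): 7
  start at 1(o): 28
sum over floor = 35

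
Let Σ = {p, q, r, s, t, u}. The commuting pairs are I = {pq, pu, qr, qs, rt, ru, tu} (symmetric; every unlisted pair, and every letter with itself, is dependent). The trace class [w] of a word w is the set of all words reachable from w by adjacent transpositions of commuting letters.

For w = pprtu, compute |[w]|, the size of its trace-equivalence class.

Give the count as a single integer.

10

piece 0:p — minimal
piece 1:p rests on {0:p}
piece 2:r rests on {1:p}
piece 3:t rests on {1:p}
piece 4:u — minimal
minimal pieces: {0:p, 4:u}
ways to finish when only these pieces remain (= sum over removing one remaining piece with nothing left below it):
  1 left: {2}→1  {3}→1  {4}→1
  2 left: {2,3}→2  {2,4}→2  {3,4}→2
  3 left: {1,2,3}→2  {2,3,4}→6
  placing 0:p first → 8 extensions
  placing 4:u first → 2 extensions
total linear extensions = 10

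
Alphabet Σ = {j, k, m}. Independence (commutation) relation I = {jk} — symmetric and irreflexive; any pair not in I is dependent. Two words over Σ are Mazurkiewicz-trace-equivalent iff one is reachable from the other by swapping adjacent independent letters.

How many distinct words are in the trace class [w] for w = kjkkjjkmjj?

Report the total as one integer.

35

piece 0:k — minimal
piece 1:j — minimal
piece 2:k rests on {0:k}
piece 3:k rests on {2:k}
piece 4:j rests on {1:j}
piece 5:j rests on {4:j}
piece 6:k rests on {3:k}
piece 7:m rests on {5:j, 6:k}
piece 8:j rests on {7:m}
piece 9:j rests on {8:j}
minimal pieces: {0:k, 1:j}
ways to finish when only these pieces remain (= sum over removing one remaining piece with nothing left below it):
  1 left: {9}→1
  2 left: {8,9}→1
  3 left: {7,8,9}→1
  4 left: {5,7,8,9}→1  {6,7,8,9}→1
  5 left: {3,6,7,8,9}→1  {4,5,7,8,9}→1  {5,6,7,8,9}→2
  6 left: {1,4,5,7,8,9}→1  {2,3,6,7,8,9}→1  {3,5,6,7,8,9}→3  {4,5,6,7,8,9}→3
  7 left: {0,2,3,6,7,8,9}→1  {1,4,5,6,7,8,9}→4  {2,3,5,6,7,8,9}→4  {3,4,5,6,7,8,9}→6
  8 left: {0,2,3,5,6,7,8,9}→5  {1,3,4,5,6,7,8,9}→10  {2,3,4,5,6,7,8,9}→10
  placing 0:k first → 20 extensions
  placing 1:j first → 15 extensions
total linear extensions = 35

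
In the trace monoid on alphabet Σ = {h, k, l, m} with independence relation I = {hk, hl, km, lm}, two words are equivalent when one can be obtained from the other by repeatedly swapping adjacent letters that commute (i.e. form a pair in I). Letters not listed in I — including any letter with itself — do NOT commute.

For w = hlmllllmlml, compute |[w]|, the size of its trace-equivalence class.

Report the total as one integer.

330

#0=h has no predecessor
#1=l has no predecessor
#2=m depends on [0:h]
#3=l depends on [1:l]
#4=l depends on [3:l]
#5=l depends on [4:l]
#6=l depends on [5:l]
#7=m depends on [2:m]
#8=l depends on [6:l]
#9=m depends on [7:m]
#10=l depends on [8:l]
sources: [0:h, 1:l]
N(rest) = Σ N(rest − s) over sources s of rest; N(one piece) = 1:
  size 1 → [9]=1  [10]=1
  size 2 → [7,9]=1  [8,10]=1  [9,10]=2
  size 3 → [2,7,9]=1  [6,8,10]=1  [7,9,10]=3  [8,9,10]=3
  size 4 → [0,2,7,9]=1  [2,7,9,10]=4  [5,6,8,10]=1  [6,8,9,10]=4  [7,8,9,10]=6
  size 5 → [0,2,7,9,10]=5  [2,7,8,9,10]=10  [4,5,6,8,10]=1  [5,6,8,9,10]=5  [6,7,8,9,10]=10
  size 6 → [0,2,7,8,9,10]=15  [2,6,7,8,9,10]=20  [3,4,5,6,8,10]=1  [4,5,6,8,9,10]=6  [5,6,7,8,9,10]=15
  size 7 → [0,2,6,7,8,9,10]=35  [1,3,4,5,6,8,10]=1  [2,5,6,7,8,9,10]=35  [3,4,5,6,8,9,10]=7  [4,5,6,7,8,9,10]=21
  size 8 → [0,2,5,6,7,8,9,10]=70  [1,3,4,5,6,8,9,10]=8  [2,4,5,6,7,8,9,10]=56  [3,4,5,6,7,8,9,10]=28
  size 9 → [0,2,4,5,6,7,8,9,10]=126  [1,3,4,5,6,7,8,9,10]=36  [2,3,4,5,6,7,8,9,10]=84
  first=0(h) contributes 120
  first=1(l) contributes 210
|[w]| = 330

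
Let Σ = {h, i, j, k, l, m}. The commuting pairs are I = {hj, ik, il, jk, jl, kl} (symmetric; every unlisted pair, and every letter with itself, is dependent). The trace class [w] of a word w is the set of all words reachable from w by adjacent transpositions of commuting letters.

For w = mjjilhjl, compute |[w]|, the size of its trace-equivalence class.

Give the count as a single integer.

13

piece 0:m — minimal
piece 1:j rests on {0:m}
piece 2:j rests on {1:j}
piece 3:i rests on {2:j}
piece 4:l rests on {0:m}
piece 5:h rests on {3:i, 4:l}
piece 6:j rests on {3:i}
piece 7:l rests on {5:h}
minimal pieces: {0:m}
ways to finish when only these pieces remain (= sum over removing one remaining piece with nothing left below it):
  1 left: {6}→1  {7}→1
  2 left: {5,7}→1  {6,7}→2
  3 left: {4,5,7}→1  {5,6,7}→3
  4 left: {3,5,6,7}→3  {4,5,6,7}→4
  5 left: {2,3,5,6,7}→3  {3,4,5,6,7}→7
  6 left: {1,2,3,5,6,7}→3  {2,3,4,5,6,7}→10
  placing 0:m first → 13 extensions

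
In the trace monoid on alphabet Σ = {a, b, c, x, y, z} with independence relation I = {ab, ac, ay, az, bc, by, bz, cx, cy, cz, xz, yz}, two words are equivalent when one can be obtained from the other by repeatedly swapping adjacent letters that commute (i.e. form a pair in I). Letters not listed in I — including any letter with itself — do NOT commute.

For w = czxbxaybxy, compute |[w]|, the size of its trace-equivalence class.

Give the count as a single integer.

piece 0:c — minimal
piece 1:z — minimal
piece 2:x — minimal
piece 3:b rests on {2:x}
piece 4:x rests on {3:b}
piece 5:a rests on {4:x}
piece 6:y rests on {4:x}
piece 7:b rests on {4:x}
piece 8:x rests on {5:a, 6:y, 7:b}
piece 9:y rests on {8:x}
minimal pieces: {0:c, 1:z, 2:x}
ways to finish when only these pieces remain (= sum over removing one remaining piece with nothing left below it):
  1 left: {0}→1  {1}→1  {9}→1
  2 left: {0,1}→2  {0,9}→2  {1,9}→2  {8,9}→1
  3 left: {0,1,9}→6  {0,8,9}→3  {1,8,9}→3  {5,8,9}→1  {6,8,9}→1  {7,8,9}→1
  4 left: {0,1,8,9}→12  {0,5,8,9}→4  {0,6,8,9}→4  {0,7,8,9}→4  {1,5,8,9}→4  {1,6,8,9}→4  {1,7,8,9}→4  {5,6,8,9}→2  {5,7,8,9}→2  {6,7,8,9}→2
  5 left: {0,1,5,8,9}→20  {0,1,6,8,9}→20  {0,1,7,8,9}→20  {0,5,6,8,9}→10  {0,5,7,8,9}→10  {0,6,7,8,9}→10  {1,5,6,8,9}→10  {1,5,7,8,9}→10  {1,6,7,8,9}→10  {5,6,7,8,9}→6
  6 left: {0,1,5,6,8,9}→60  {0,1,5,7,8,9}→60  {0,1,6,7,8,9}→60  {0,5,6,7,8,9}→36  {1,5,6,7,8,9}→36  {4,5,6,7,8,9}→6
  7 left: {0,1,5,6,7,8,9}→252  {0,4,5,6,7,8,9}→42  {1,4,5,6,7,8,9}→42  {3,4,5,6,7,8,9}→6
  8 left: {0,1,4,5,6,7,8,9}→336  {0,3,4,5,6,7,8,9}→48  {1,3,4,5,6,7,8,9}→48  {2,3,4,5,6,7,8,9}→6
  placing 0:c first → 54 extensions
  placing 1:z first → 54 extensions
  placing 2:x first → 432 extensions
total linear extensions = 540

540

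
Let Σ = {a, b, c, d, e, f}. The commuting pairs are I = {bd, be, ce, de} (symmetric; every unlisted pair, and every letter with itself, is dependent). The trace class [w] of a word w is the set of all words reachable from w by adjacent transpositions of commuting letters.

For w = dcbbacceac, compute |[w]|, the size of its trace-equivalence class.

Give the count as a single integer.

3

piece 0:d — minimal
piece 1:c rests on {0:d}
piece 2:b rests on {1:c}
piece 3:b rests on {2:b}
piece 4:a rests on {3:b}
piece 5:c rests on {4:a}
piece 6:c rests on {5:c}
piece 7:e rests on {4:a}
piece 8:a rests on {6:c, 7:e}
piece 9:c rests on {8:a}
minimal pieces: {0:d}
ways to finish when only these pieces remain (= sum over removing one remaining piece with nothing left below it):
  1 left: {9}→1
  2 left: {8,9}→1
  3 left: {6,8,9}→1  {7,8,9}→1
  4 left: {5,6,8,9}→1  {6,7,8,9}→2
  5 left: {5,6,7,8,9}→3
  6 left: {4,5,6,7,8,9}→3
  7 left: {3,4,5,6,7,8,9}→3
  8 left: {2,3,4,5,6,7,8,9}→3
  placing 0:d first → 3 extensions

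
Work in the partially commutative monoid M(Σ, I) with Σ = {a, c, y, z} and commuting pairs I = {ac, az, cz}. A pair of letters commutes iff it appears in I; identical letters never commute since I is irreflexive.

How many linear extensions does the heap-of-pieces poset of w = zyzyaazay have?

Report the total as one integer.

4

piece 0:z — minimal
piece 1:y rests on {0:z}
piece 2:z rests on {1:y}
piece 3:y rests on {2:z}
piece 4:a rests on {3:y}
piece 5:a rests on {4:a}
piece 6:z rests on {3:y}
piece 7:a rests on {5:a}
piece 8:y rests on {6:z, 7:a}
minimal pieces: {0:z}
ways to finish when only these pieces remain (= sum over removing one remaining piece with nothing left below it):
  1 left: {8}→1
  2 left: {6,8}→1  {7,8}→1
  3 left: {5,7,8}→1  {6,7,8}→2
  4 left: {4,5,7,8}→1  {5,6,7,8}→3
  5 left: {4,5,6,7,8}→4
  6 left: {3,4,5,6,7,8}→4
  7 left: {2,3,4,5,6,7,8}→4
  placing 0:z first → 4 extensions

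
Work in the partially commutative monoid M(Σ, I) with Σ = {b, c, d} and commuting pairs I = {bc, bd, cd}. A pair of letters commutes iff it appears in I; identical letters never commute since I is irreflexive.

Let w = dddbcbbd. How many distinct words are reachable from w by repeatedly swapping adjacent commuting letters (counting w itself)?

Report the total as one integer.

piece 0:d — minimal
piece 1:d rests on {0:d}
piece 2:d rests on {1:d}
piece 3:b — minimal
piece 4:c — minimal
piece 5:b rests on {3:b}
piece 6:b rests on {5:b}
piece 7:d rests on {2:d}
minimal pieces: {0:d, 3:b, 4:c}
ways to finish when only these pieces remain (= sum over removing one remaining piece with nothing left below it):
  1 left: {4}→1  {6}→1  {7}→1
  2 left: {2,7}→1  {4,6}→2  {4,7}→2  {5,6}→1  {6,7}→2
  3 left: {1,2,7}→1  {2,4,7}→3  {2,6,7}→3  {3,5,6}→1  {4,5,6}→3  {4,6,7}→6  {5,6,7}→3
  4 left: {0,1,2,7}→1  {1,2,4,7}→4  {1,2,6,7}→4  {2,4,6,7}→12  {2,5,6,7}→6  {3,4,5,6}→4  {3,5,6,7}→4  {4,5,6,7}→12
  5 left: {0,1,2,4,7}→5  {0,1,2,6,7}→5  {1,2,4,6,7}→20  {1,2,5,6,7}→10  {2,3,5,6,7}→10  {2,4,5,6,7}→30  {3,4,5,6,7}→20
  6 left: {0,1,2,4,6,7}→30  {0,1,2,5,6,7}→15  {1,2,3,5,6,7}→20  {1,2,4,5,6,7}→60  {2,3,4,5,6,7}→60
  placing 0:d first → 140 extensions
  placing 3:b first → 105 extensions
  placing 4:c first → 35 extensions
total linear extensions = 280

280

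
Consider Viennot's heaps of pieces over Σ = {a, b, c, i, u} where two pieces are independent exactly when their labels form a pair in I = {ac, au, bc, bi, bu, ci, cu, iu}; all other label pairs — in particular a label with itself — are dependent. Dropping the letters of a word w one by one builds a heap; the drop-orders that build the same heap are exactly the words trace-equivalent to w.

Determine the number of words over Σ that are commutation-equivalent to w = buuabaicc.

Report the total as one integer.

piece 0:b — minimal
piece 1:u — minimal
piece 2:u rests on {1:u}
piece 3:a rests on {0:b}
piece 4:b rests on {3:a}
piece 5:a rests on {4:b}
piece 6:i rests on {5:a}
piece 7:c — minimal
piece 8:c rests on {7:c}
minimal pieces: {0:b, 1:u, 7:c}
ways to finish when only these pieces remain (= sum over removing one remaining piece with nothing left below it):
  1 left: {2}→1  {6}→1  {8}→1
  2 left: {1,2}→1  {2,6}→2  {2,8}→2  {5,6}→1  {6,8}→2  {7,8}→1
  3 left: {1,2,6}→3  {1,2,8}→3  {2,5,6}→3  {2,6,8}→6  {2,7,8}→3  {4,5,6}→1  {5,6,8}→3  {6,7,8}→3
  4 left: {1,2,5,6}→6  {1,2,6,8}→12  {1,2,7,8}→6  {2,4,5,6}→4  {2,5,6,8}→12  {2,6,7,8}→12  {3,4,5,6}→1  {4,5,6,8}→4  {5,6,7,8}→6
  5 left: {0,3,4,5,6}→1  {1,2,4,5,6}→10  {1,2,5,6,8}→30  {1,2,6,7,8}→30  {2,3,4,5,6}→5  {2,4,5,6,8}→20  {2,5,6,7,8}→30  {3,4,5,6,8}→5  {4,5,6,7,8}→10
  6 left: {0,2,3,4,5,6}→6  {0,3,4,5,6,8}→6  {1,2,3,4,5,6}→15  {1,2,4,5,6,8}→60  {1,2,5,6,7,8}→90  {2,3,4,5,6,8}→30  {2,4,5,6,7,8}→60  {3,4,5,6,7,8}→15
  7 left: {0,1,2,3,4,5,6}→21  {0,2,3,4,5,6,8}→42  {0,3,4,5,6,7,8}→21  {1,2,3,4,5,6,8}→105  {1,2,4,5,6,7,8}→210  {2,3,4,5,6,7,8}→105
  placing 0:b first → 420 extensions
  placing 1:u first → 168 extensions
  placing 7:c first → 168 extensions
total linear extensions = 756

756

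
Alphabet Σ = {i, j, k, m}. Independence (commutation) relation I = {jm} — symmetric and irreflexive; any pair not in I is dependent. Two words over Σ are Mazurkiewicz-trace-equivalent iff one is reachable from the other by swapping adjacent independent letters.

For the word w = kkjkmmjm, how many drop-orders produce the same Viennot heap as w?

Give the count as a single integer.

4

0(k) covers ∅
1(k) covers 0:k
2(j) covers 1:k
3(k) covers 2:j
4(m) covers 3:k
5(m) covers 4:m
6(j) covers 3:k
7(m) covers 5:m
floor of heap: 0:k
completions by unplaced set U, small U first (add the entries for U minus each lowest piece of U):
  |U|=1: {6}:1  {7}:1
  |U|=2: {5,7}:1  {6,7}:2
  |U|=3: {4,5,7}:1  {5,6,7}:3
  |U|=4: {4,5,6,7}:4
  |U|=5: {3,4,5,6,7}:4
  |U|=6: {2,3,4,5,6,7}:4
  start at 0(k): 4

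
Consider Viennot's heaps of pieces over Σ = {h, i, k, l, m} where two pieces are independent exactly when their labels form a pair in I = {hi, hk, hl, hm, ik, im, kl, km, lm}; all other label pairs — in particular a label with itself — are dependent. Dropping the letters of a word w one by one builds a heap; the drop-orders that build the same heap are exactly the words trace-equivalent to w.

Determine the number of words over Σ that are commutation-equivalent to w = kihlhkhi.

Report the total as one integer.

560

#0=k has no predecessor
#1=i has no predecessor
#2=h has no predecessor
#3=l depends on [1:i]
#4=h depends on [2:h]
#5=k depends on [0:k]
#6=h depends on [4:h]
#7=i depends on [3:l]
sources: [0:k, 1:i, 2:h]
N(rest) = Σ N(rest − s) over sources s of rest; N(one piece) = 1:
  size 1 → [5]=1  [6]=1  [7]=1
  size 2 → [0,5]=1  [3,7]=1  [4,6]=1  [5,6]=2  [5,7]=2  [6,7]=2
  size 3 → [0,5,6]=3  [0,5,7]=3  [1,3,7]=1  [2,4,6]=1  [3,5,7]=3  [3,6,7]=3  [4,5,6]=3  [4,6,7]=3  [5,6,7]=6
  size 4 → [0,3,5,7]=6  [0,4,5,6]=6  [0,5,6,7]=12  [1,3,5,7]=4  [1,3,6,7]=4  [2,4,5,6]=4  [2,4,6,7]=4  [3,4,6,7]=6  [3,5,6,7]=12  [4,5,6,7]=12
  size 5 → [0,1,3,5,7]=10  [0,2,4,5,6]=10  [0,3,5,6,7]=30  [0,4,5,6,7]=30  [1,3,4,6,7]=10  [1,3,5,6,7]=20  [2,3,4,6,7]=10  [2,4,5,6,7]=20  [3,4,5,6,7]=30
  size 6 → [0,1,3,5,6,7]=60  [0,2,4,5,6,7]=60  [0,3,4,5,6,7]=90  [1,2,3,4,6,7]=20  [1,3,4,5,6,7]=60  [2,3,4,5,6,7]=60
  first=0(k) contributes 140
  first=1(i) contributes 210
  first=2(h) contributes 210
|[w]| = 560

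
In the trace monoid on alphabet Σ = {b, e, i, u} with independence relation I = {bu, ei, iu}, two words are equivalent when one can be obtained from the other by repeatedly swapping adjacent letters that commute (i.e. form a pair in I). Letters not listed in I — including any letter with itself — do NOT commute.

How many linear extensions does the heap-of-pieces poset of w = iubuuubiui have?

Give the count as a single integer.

252

0(i) covers ∅
1(u) covers ∅
2(b) covers 0:i
3(u) covers 1:u
4(u) covers 3:u
5(u) covers 4:u
6(b) covers 2:b
7(i) covers 6:b
8(u) covers 5:u
9(i) covers 7:i
floor of heap: 0:i, 1:u
completions by unplaced set U, small U first (add the entries for U minus each lowest piece of U):
  |U|=1: {8}:1  {9}:1
  |U|=2: {5,8}:1  {7,9}:1  {8,9}:2
  |U|=3: {4,5,8}:1  {5,8,9}:3  {6,7,9}:1  {7,8,9}:3
  |U|=4: {2,6,7,9}:1  {3,4,5,8}:1  {4,5,8,9}:4  {5,7,8,9}:6  {6,7,8,9}:4
  |U|=5: {0,2,6,7,9}:1  {1,3,4,5,8}:1  {2,6,7,8,9}:5  {3,4,5,8,9}:5  {4,5,7,8,9}:10  {5,6,7,8,9}:10
  |U|=6: {0,2,6,7,8,9}:6  {1,3,4,5,8,9}:6  {2,5,6,7,8,9}:15  {3,4,5,7,8,9}:15  {4,5,6,7,8,9}:20
  |U|=7: {0,2,5,6,7,8,9}:21  {1,3,4,5,7,8,9}:21  {2,4,5,6,7,8,9}:35  {3,4,5,6,7,8,9}:35
  |U|=8: {0,2,4,5,6,7,8,9}:56  {1,3,4,5,6,7,8,9}:56  {2,3,4,5,6,7,8,9}:70
  start at 0(i): 126
  start at 1(u): 126
sum over floor = 252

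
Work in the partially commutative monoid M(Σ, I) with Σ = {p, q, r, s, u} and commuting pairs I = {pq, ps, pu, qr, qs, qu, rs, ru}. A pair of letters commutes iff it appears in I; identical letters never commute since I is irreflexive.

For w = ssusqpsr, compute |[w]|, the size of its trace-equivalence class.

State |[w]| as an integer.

#0=s has no predecessor
#1=s depends on [0:s]
#2=u depends on [1:s]
#3=s depends on [2:u]
#4=q has no predecessor
#5=p has no predecessor
#6=s depends on [3:s]
#7=r depends on [5:p]
sources: [0:s, 4:q, 5:p]
N(rest) = Σ N(rest − s) over sources s of rest; N(one piece) = 1:
  size 1 → [4]=1  [6]=1  [7]=1
  size 2 → [3,6]=1  [4,6]=2  [4,7]=2  [5,7]=1  [6,7]=2
  size 3 → [2,3,6]=1  [3,4,6]=3  [3,6,7]=3  [4,5,7]=3  [4,6,7]=6  [5,6,7]=3
  size 4 → [1,2,3,6]=1  [2,3,4,6]=4  [2,3,6,7]=4  [3,4,6,7]=12  [3,5,6,7]=6  [4,5,6,7]=12
  size 5 → [0,1,2,3,6]=1  [1,2,3,4,6]=5  [1,2,3,6,7]=5  [2,3,4,6,7]=20  [2,3,5,6,7]=10  [3,4,5,6,7]=30
  size 6 → [0,1,2,3,4,6]=6  [0,1,2,3,6,7]=6  [1,2,3,4,6,7]=30  [1,2,3,5,6,7]=15  [2,3,4,5,6,7]=60
  first=0(s) contributes 105
  first=4(q) contributes 21
  first=5(p) contributes 42
|[w]| = 168

168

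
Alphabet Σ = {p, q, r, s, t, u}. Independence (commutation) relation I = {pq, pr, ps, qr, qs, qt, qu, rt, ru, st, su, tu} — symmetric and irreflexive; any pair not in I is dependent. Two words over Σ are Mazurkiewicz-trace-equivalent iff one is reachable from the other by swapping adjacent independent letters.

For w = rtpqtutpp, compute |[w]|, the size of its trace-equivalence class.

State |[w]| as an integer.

0(r) covers ∅
1(t) covers ∅
2(p) covers 1:t
3(q) covers ∅
4(t) covers 2:p
5(u) covers 2:p
6(t) covers 4:t
7(p) covers 5:u, 6:t
8(p) covers 7:p
floor of heap: 0:r, 1:t, 3:q
completions by unplaced set U, small U first (add the entries for U minus each lowest piece of U):
  |U|=1: {0}:1  {3}:1  {8}:1
  |U|=2: {0,3}:2  {0,8}:2  {3,8}:2  {7,8}:1
  |U|=3: {0,3,8}:6  {0,7,8}:3  {3,7,8}:3  {5,7,8}:1  {6,7,8}:1
  |U|=4: {0,3,7,8}:12  {0,5,7,8}:4  {0,6,7,8}:4  {3,5,7,8}:4  {3,6,7,8}:4  {4,6,7,8}:1  {5,6,7,8}:2
  |U|=5: {0,3,5,7,8}:20  {0,3,6,7,8}:20  {0,4,6,7,8}:5  {0,5,6,7,8}:10  {3,4,6,7,8}:5  {3,5,6,7,8}:10  {4,5,6,7,8}:3
  |U|=6: {0,3,4,6,7,8}:30  {0,3,5,6,7,8}:60  {0,4,5,6,7,8}:18  {2,4,5,6,7,8}:3  {3,4,5,6,7,8}:18
  |U|=7: {0,2,4,5,6,7,8}:21  {0,3,4,5,6,7,8}:126  {1,2,4,5,6,7,8}:3  {2,3,4,5,6,7,8}:21
  start at 0(r): 24
  start at 1(t): 168
  start at 3(q): 24
sum over floor = 216

216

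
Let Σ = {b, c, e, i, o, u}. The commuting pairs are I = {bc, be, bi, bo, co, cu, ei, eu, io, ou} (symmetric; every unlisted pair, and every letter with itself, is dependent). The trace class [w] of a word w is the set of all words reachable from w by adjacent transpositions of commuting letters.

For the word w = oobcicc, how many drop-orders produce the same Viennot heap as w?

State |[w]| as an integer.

drop 0:o onto floor
drop 1:o onto {0:o}
drop 2:b onto floor
drop 3:c onto floor
drop 4:i onto {3:c}
drop 5:c onto {4:i}
drop 6:c onto {5:c}
ground layer = {0:o, 2:b, 3:c}
drop-orders for the pieces not yet dropped (sum over which currently-grounded one goes next):
  1 to go: {1} 1  {2} 1  {6} 1
  2 to go: {0,1} 1  {1,2} 2  {1,6} 2  {2,6} 2  {5,6} 1
  3 to go: {0,1,2} 3  {0,1,6} 3  {1,2,6} 6  {1,5,6} 3  {2,5,6} 3  {4,5,6} 1
  4 to go: {0,1,2,6} 12  {0,1,5,6} 6  {1,2,5,6} 12  {1,4,5,6} 4  {2,4,5,6} 4  {3,4,5,6} 1
  5 to go: {0,1,2,5,6} 30  {0,1,4,5,6} 10  {1,2,4,5,6} 20  {1,3,4,5,6} 5  {2,3,4,5,6} 5
  if 0:o drops first: 30 orders
  if 2:b drops first: 15 orders
  if 3:c drops first: 60 orders
heap linearizations: 105

105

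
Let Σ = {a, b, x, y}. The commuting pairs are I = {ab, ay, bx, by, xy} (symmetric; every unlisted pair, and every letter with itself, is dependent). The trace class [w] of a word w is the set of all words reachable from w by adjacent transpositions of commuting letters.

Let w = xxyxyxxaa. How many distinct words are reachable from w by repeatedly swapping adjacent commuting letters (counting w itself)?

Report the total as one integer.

36

#0=x has no predecessor
#1=x depends on [0:x]
#2=y has no predecessor
#3=x depends on [1:x]
#4=y depends on [2:y]
#5=x depends on [3:x]
#6=x depends on [5:x]
#7=a depends on [6:x]
#8=a depends on [7:a]
sources: [0:x, 2:y]
N(rest) = Σ N(rest − s) over sources s of rest; N(one piece) = 1:
  size 1 → [4]=1  [8]=1
  size 2 → [2,4]=1  [4,8]=2  [7,8]=1
  size 3 → [2,4,8]=3  [4,7,8]=3  [6,7,8]=1
  size 4 → [2,4,7,8]=6  [4,6,7,8]=4  [5,6,7,8]=1
  size 5 → [2,4,6,7,8]=10  [3,5,6,7,8]=1  [4,5,6,7,8]=5
  size 6 → [1,3,5,6,7,8]=1  [2,4,5,6,7,8]=15  [3,4,5,6,7,8]=6
  size 7 → [0,1,3,5,6,7,8]=1  [1,3,4,5,6,7,8]=7  [2,3,4,5,6,7,8]=21
  first=0(x) contributes 28
  first=2(y) contributes 8
|[w]| = 36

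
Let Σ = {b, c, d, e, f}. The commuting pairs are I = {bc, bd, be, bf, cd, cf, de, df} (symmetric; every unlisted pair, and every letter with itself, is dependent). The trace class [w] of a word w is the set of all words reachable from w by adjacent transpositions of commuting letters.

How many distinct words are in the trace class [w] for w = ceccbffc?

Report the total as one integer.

80

0(c) covers ∅
1(e) covers 0:c
2(c) covers 1:e
3(c) covers 2:c
4(b) covers ∅
5(f) covers 1:e
6(f) covers 5:f
7(c) covers 3:c
floor of heap: 0:c, 4:b
completions by unplaced set U, small U first (add the entries for U minus each lowest piece of U):
  |U|=1: {4}:1  {6}:1  {7}:1
  |U|=2: {3,7}:1  {4,6}:2  {4,7}:2  {5,6}:1  {6,7}:2
  |U|=3: {2,3,7}:1  {3,4,7}:3  {3,6,7}:3  {4,5,6}:3  {4,6,7}:6  {5,6,7}:3
  |U|=4: {2,3,4,7}:4  {2,3,6,7}:4  {3,4,6,7}:12  {3,5,6,7}:6  {4,5,6,7}:12
  |U|=5: {2,3,4,6,7}:20  {2,3,5,6,7}:10  {3,4,5,6,7}:30
  |U|=6: {1,2,3,5,6,7}:10  {2,3,4,5,6,7}:60
  start at 0(c): 70
  start at 4(b): 10
sum over floor = 80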